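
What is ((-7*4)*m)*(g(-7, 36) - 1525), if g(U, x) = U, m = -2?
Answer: -85792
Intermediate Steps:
((-7*4)*m)*(g(-7, 36) - 1525) = (-7*4*(-2))*(-7 - 1525) = -28*(-2)*(-1532) = 56*(-1532) = -85792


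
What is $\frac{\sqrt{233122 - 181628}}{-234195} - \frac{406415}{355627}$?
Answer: $- \frac{406415}{355627} - \frac{\sqrt{51494}}{234195} \approx -1.1438$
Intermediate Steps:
$\frac{\sqrt{233122 - 181628}}{-234195} - \frac{406415}{355627} = \sqrt{51494} \left(- \frac{1}{234195}\right) - \frac{406415}{355627} = - \frac{\sqrt{51494}}{234195} - \frac{406415}{355627} = - \frac{406415}{355627} - \frac{\sqrt{51494}}{234195}$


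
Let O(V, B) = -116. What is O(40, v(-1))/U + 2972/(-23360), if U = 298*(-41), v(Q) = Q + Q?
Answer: -4200267/35676560 ≈ -0.11773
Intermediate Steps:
v(Q) = 2*Q
U = -12218
O(40, v(-1))/U + 2972/(-23360) = -116/(-12218) + 2972/(-23360) = -116*(-1/12218) + 2972*(-1/23360) = 58/6109 - 743/5840 = -4200267/35676560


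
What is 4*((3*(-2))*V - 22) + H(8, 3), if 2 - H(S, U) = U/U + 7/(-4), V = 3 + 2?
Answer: -821/4 ≈ -205.25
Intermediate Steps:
V = 5
H(S, U) = 11/4 (H(S, U) = 2 - (U/U + 7/(-4)) = 2 - (1 + 7*(-1/4)) = 2 - (1 - 7/4) = 2 - 1*(-3/4) = 2 + 3/4 = 11/4)
4*((3*(-2))*V - 22) + H(8, 3) = 4*((3*(-2))*5 - 22) + 11/4 = 4*(-6*5 - 22) + 11/4 = 4*(-30 - 22) + 11/4 = 4*(-52) + 11/4 = -208 + 11/4 = -821/4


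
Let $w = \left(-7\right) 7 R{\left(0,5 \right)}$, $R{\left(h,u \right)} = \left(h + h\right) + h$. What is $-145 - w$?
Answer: $-145$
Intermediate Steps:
$R{\left(h,u \right)} = 3 h$ ($R{\left(h,u \right)} = 2 h + h = 3 h$)
$w = 0$ ($w = \left(-7\right) 7 \cdot 3 \cdot 0 = \left(-49\right) 0 = 0$)
$-145 - w = -145 - 0 = -145 + 0 = -145$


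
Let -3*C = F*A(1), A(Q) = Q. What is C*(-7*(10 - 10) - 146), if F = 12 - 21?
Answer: -438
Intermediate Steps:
F = -9
C = 3 (C = -(-3) = -⅓*(-9) = 3)
C*(-7*(10 - 10) - 146) = 3*(-7*(10 - 10) - 146) = 3*(-7*0 - 146) = 3*(0 - 146) = 3*(-146) = -438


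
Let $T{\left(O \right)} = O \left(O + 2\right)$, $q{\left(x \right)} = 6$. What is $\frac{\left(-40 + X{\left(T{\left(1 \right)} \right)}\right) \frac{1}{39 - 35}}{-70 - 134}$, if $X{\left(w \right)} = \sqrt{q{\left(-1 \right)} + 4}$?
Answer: $\frac{5}{102} - \frac{\sqrt{10}}{816} \approx 0.045144$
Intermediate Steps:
$T{\left(O \right)} = O \left(2 + O\right)$
$X{\left(w \right)} = \sqrt{10}$ ($X{\left(w \right)} = \sqrt{6 + 4} = \sqrt{10}$)
$\frac{\left(-40 + X{\left(T{\left(1 \right)} \right)}\right) \frac{1}{39 - 35}}{-70 - 134} = \frac{\left(-40 + \sqrt{10}\right) \frac{1}{39 - 35}}{-70 - 134} = \frac{\left(-40 + \sqrt{10}\right) \frac{1}{4}}{-204} = - \frac{\left(-40 + \sqrt{10}\right) \frac{1}{4}}{204} = - \frac{-10 + \frac{\sqrt{10}}{4}}{204} = \frac{5}{102} - \frac{\sqrt{10}}{816}$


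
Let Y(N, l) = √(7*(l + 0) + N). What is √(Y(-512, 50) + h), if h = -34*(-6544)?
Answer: √(222496 + 9*I*√2) ≈ 471.69 + 0.013*I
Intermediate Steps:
Y(N, l) = √(N + 7*l) (Y(N, l) = √(7*l + N) = √(N + 7*l))
h = 222496
√(Y(-512, 50) + h) = √(√(-512 + 7*50) + 222496) = √(√(-512 + 350) + 222496) = √(√(-162) + 222496) = √(9*I*√2 + 222496) = √(222496 + 9*I*√2)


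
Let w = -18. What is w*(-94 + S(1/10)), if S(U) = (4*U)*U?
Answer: 42282/25 ≈ 1691.3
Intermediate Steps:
S(U) = 4*U**2
w*(-94 + S(1/10)) = -18*(-94 + 4*(1/10)**2) = -18*(-94 + 4*(1/100)) = -18*(-94 + 1/25) = -18*(-2349/25) = 42282/25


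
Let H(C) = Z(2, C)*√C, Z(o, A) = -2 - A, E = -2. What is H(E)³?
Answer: 0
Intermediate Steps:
H(C) = √C*(-2 - C) (H(C) = (-2 - C)*√C = √C*(-2 - C))
H(E)³ = (√(-2)*(-2 - 1*(-2)))³ = ((I*√2)*(-2 + 2))³ = ((I*√2)*0)³ = 0³ = 0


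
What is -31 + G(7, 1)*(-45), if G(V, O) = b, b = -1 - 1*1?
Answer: 59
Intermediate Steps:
b = -2 (b = -1 - 1 = -2)
G(V, O) = -2
-31 + G(7, 1)*(-45) = -31 - 2*(-45) = -31 + 90 = 59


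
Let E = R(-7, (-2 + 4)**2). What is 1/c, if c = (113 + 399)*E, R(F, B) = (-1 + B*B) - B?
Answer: 1/5632 ≈ 0.00017756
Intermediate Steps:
R(F, B) = -1 + B**2 - B (R(F, B) = (-1 + B**2) - B = -1 + B**2 - B)
E = 11 (E = -1 + ((-2 + 4)**2)**2 - (-2 + 4)**2 = -1 + (2**2)**2 - 1*2**2 = -1 + 4**2 - 1*4 = -1 + 16 - 4 = 11)
c = 5632 (c = (113 + 399)*11 = 512*11 = 5632)
1/c = 1/5632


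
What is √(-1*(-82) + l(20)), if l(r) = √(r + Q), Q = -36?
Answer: √(82 + 4*I) ≈ 9.0581 + 0.2208*I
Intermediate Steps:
l(r) = √(-36 + r) (l(r) = √(r - 36) = √(-36 + r))
√(-1*(-82) + l(20)) = √(-1*(-82) + √(-36 + 20)) = √(82 + √(-16)) = √(82 + 4*I)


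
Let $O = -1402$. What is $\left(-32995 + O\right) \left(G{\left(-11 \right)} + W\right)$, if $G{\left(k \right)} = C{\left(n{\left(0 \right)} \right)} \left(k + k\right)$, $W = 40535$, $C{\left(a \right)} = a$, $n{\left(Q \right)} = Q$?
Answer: $-1394282395$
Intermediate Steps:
$G{\left(k \right)} = 0$ ($G{\left(k \right)} = 0 \left(k + k\right) = 0 \cdot 2 k = 0$)
$\left(-32995 + O\right) \left(G{\left(-11 \right)} + W\right) = \left(-32995 - 1402\right) \left(0 + 40535\right) = \left(-34397\right) 40535 = -1394282395$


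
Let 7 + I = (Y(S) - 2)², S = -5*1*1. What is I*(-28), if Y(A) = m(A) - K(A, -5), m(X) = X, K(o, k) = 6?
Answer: -4536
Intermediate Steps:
S = -5 (S = -5*1 = -5)
Y(A) = -6 + A (Y(A) = A - 1*6 = A - 6 = -6 + A)
I = 162 (I = -7 + ((-6 - 5) - 2)² = -7 + (-11 - 2)² = -7 + (-13)² = -7 + 169 = 162)
I*(-28) = 162*(-28) = -4536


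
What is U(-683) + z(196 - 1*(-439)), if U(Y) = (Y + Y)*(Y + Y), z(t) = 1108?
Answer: 1867064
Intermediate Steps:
U(Y) = 4*Y**2 (U(Y) = (2*Y)*(2*Y) = 4*Y**2)
U(-683) + z(196 - 1*(-439)) = 4*(-683)**2 + 1108 = 4*466489 + 1108 = 1865956 + 1108 = 1867064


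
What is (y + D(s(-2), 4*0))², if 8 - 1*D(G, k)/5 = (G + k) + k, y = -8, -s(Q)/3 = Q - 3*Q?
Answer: 8464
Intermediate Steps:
s(Q) = 6*Q (s(Q) = -3*(Q - 3*Q) = -(-6)*Q = 6*Q)
D(G, k) = 40 - 10*k - 5*G (D(G, k) = 40 - 5*((G + k) + k) = 40 - 5*(G + 2*k) = 40 + (-10*k - 5*G) = 40 - 10*k - 5*G)
(y + D(s(-2), 4*0))² = (-8 + (40 - 40*0 - 30*(-2)))² = (-8 + (40 - 10*0 - 5*(-12)))² = (-8 + (40 + 0 + 60))² = (-8 + 100)² = 92² = 8464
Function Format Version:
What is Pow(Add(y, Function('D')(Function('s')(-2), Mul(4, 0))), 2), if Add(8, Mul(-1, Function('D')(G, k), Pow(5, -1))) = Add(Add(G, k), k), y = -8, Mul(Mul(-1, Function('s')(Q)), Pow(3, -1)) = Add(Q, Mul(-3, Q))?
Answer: 8464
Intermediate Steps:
Function('s')(Q) = Mul(6, Q) (Function('s')(Q) = Mul(-3, Add(Q, Mul(-3, Q))) = Mul(-3, Mul(-2, Q)) = Mul(6, Q))
Function('D')(G, k) = Add(40, Mul(-10, k), Mul(-5, G)) (Function('D')(G, k) = Add(40, Mul(-5, Add(Add(G, k), k))) = Add(40, Mul(-5, Add(G, Mul(2, k)))) = Add(40, Add(Mul(-10, k), Mul(-5, G))) = Add(40, Mul(-10, k), Mul(-5, G)))
Pow(Add(y, Function('D')(Function('s')(-2), Mul(4, 0))), 2) = Pow(Add(-8, Add(40, Mul(-10, Mul(4, 0)), Mul(-5, Mul(6, -2)))), 2) = Pow(Add(-8, Add(40, Mul(-10, 0), Mul(-5, -12))), 2) = Pow(Add(-8, Add(40, 0, 60)), 2) = Pow(Add(-8, 100), 2) = Pow(92, 2) = 8464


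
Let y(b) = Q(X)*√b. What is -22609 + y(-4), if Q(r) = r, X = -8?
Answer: -22609 - 16*I ≈ -22609.0 - 16.0*I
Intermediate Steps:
y(b) = -8*√b
-22609 + y(-4) = -22609 - 16*I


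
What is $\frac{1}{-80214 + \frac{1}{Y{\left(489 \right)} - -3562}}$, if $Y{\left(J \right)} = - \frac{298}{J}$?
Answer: $- \frac{1741520}{139694284791} \approx -1.2467 \cdot 10^{-5}$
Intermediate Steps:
$\frac{1}{-80214 + \frac{1}{Y{\left(489 \right)} - -3562}} = \frac{1}{-80214 + \frac{1}{- \frac{298}{489} - -3562}} = \frac{1}{-80214 + \frac{1}{\left(-298\right) \frac{1}{489} + 3562}} = \frac{1}{-80214 + \frac{1}{- \frac{298}{489} + 3562}} = \frac{1}{-80214 + \frac{1}{\frac{1741520}{489}}} = \frac{1}{-80214 + \frac{489}{1741520}} = \frac{1}{- \frac{139694284791}{1741520}} = - \frac{1741520}{139694284791}$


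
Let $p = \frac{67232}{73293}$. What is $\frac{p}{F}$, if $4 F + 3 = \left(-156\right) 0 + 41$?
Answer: $\frac{12224}{126597} \approx 0.096558$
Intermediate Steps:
$p = \frac{6112}{6663}$ ($p = 67232 \cdot \frac{1}{73293} = \frac{6112}{6663} \approx 0.9173$)
$F = \frac{19}{2}$ ($F = - \frac{3}{4} + \frac{\left(-156\right) 0 + 41}{4} = - \frac{3}{4} + \frac{0 + 41}{4} = - \frac{3}{4} + \frac{1}{4} \cdot 41 = - \frac{3}{4} + \frac{41}{4} = \frac{19}{2} \approx 9.5$)
$\frac{p}{F} = \frac{6112}{6663 \cdot \frac{19}{2}} = \frac{6112}{6663} \cdot \frac{2}{19} = \frac{12224}{126597}$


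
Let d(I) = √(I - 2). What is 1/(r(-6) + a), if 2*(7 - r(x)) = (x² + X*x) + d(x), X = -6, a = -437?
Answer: I/(√2 - 466*I) ≈ -0.0021459 + 6.5124e-6*I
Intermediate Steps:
d(I) = √(-2 + I)
r(x) = 7 + 3*x - x²/2 - √(-2 + x)/2 (r(x) = 7 - ((x² - 6*x) + √(-2 + x))/2 = 7 - (x² + √(-2 + x) - 6*x)/2 = 7 + (3*x - x²/2 - √(-2 + x)/2) = 7 + 3*x - x²/2 - √(-2 + x)/2)
1/(r(-6) + a) = 1/((7 + 3*(-6) - ½*(-6)² - √(-2 - 6)/2) - 437) = 1/((7 - 18 - ½*36 - I*√2) - 437) = 1/((7 - 18 - 18 - I*√2) - 437) = 1/((-29 - I*√2) - 437) = 1/(-466 - I*√2)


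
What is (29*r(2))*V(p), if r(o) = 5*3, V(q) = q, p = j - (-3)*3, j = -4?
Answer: 2175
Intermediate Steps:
p = 5 (p = -4 - (-3)*3 = -4 - 1*(-9) = -4 + 9 = 5)
r(o) = 15
(29*r(2))*V(p) = (29*15)*5 = 435*5 = 2175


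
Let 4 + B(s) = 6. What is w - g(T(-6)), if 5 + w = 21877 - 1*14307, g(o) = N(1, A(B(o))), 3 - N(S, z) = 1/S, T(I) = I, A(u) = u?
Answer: 7563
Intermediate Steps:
B(s) = 2 (B(s) = -4 + 6 = 2)
N(S, z) = 3 - 1/S
g(o) = 2 (g(o) = 3 - 1/1 = 3 - 1*1 = 3 - 1 = 2)
w = 7565 (w = -5 + (21877 - 1*14307) = -5 + (21877 - 14307) = -5 + 7570 = 7565)
w - g(T(-6)) = 7565 - 1*2 = 7565 - 2 = 7563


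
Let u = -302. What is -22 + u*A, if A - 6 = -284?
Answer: 83934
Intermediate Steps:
A = -278 (A = 6 - 284 = -278)
-22 + u*A = -22 - 302*(-278) = -22 + 83956 = 83934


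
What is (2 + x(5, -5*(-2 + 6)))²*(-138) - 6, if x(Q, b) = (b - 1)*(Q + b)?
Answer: -13867488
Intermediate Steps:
x(Q, b) = (-1 + b)*(Q + b)
(2 + x(5, -5*(-2 + 6)))²*(-138) - 6 = (2 + ((-5*(-2 + 6))² - 1*5 - (-5)*(-2 + 6) + 5*(-5*(-2 + 6))))²*(-138) - 6 = (2 + ((-5*4)² - 5 - (-5)*4 + 5*(-5*4)))²*(-138) - 6 = (2 + ((-20)² - 5 - 1*(-20) + 5*(-20)))²*(-138) - 6 = (2 + (400 - 5 + 20 - 100))²*(-138) - 6 = (2 + 315)²*(-138) - 6 = 317²*(-138) - 6 = 100489*(-138) - 6 = -13867482 - 6 = -13867488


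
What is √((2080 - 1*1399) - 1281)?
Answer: 10*I*√6 ≈ 24.495*I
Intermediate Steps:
√((2080 - 1*1399) - 1281) = √((2080 - 1399) - 1281) = √(681 - 1281) = √(-600) = 10*I*√6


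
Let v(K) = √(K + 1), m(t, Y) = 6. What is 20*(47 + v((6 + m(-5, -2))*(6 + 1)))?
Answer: 940 + 20*√85 ≈ 1124.4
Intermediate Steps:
v(K) = √(1 + K)
20*(47 + v((6 + m(-5, -2))*(6 + 1))) = 20*(47 + √(1 + (6 + 6)*(6 + 1))) = 20*(47 + √(1 + 12*7)) = 20*(47 + √(1 + 84)) = 20*(47 + √85) = 940 + 20*√85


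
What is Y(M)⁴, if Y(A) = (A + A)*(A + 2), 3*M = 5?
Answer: 146410000/6561 ≈ 22315.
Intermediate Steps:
M = 5/3 (M = (⅓)*5 = 5/3 ≈ 1.6667)
Y(A) = 2*A*(2 + A) (Y(A) = (2*A)*(2 + A) = 2*A*(2 + A))
Y(M)⁴ = (2*(5/3)*(2 + 5/3))⁴ = (2*(5/3)*(11/3))⁴ = (110/9)⁴ = 146410000/6561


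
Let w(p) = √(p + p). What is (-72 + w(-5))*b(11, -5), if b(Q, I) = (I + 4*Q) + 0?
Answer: -2808 + 39*I*√10 ≈ -2808.0 + 123.33*I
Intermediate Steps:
b(Q, I) = I + 4*Q
w(p) = √2*√p (w(p) = √(2*p) = √2*√p)
(-72 + w(-5))*b(11, -5) = (-72 + √2*√(-5))*(-5 + 4*11) = (-72 + √2*(I*√5))*(-5 + 44) = (-72 + I*√10)*39 = -2808 + 39*I*√10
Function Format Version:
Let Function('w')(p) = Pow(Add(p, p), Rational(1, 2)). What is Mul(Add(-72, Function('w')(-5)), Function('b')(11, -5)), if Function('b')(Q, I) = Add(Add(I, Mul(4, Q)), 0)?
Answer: Add(-2808, Mul(39, I, Pow(10, Rational(1, 2)))) ≈ Add(-2808.0, Mul(123.33, I))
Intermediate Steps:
Function('b')(Q, I) = Add(I, Mul(4, Q))
Function('w')(p) = Mul(Pow(2, Rational(1, 2)), Pow(p, Rational(1, 2))) (Function('w')(p) = Pow(Mul(2, p), Rational(1, 2)) = Mul(Pow(2, Rational(1, 2)), Pow(p, Rational(1, 2))))
Mul(Add(-72, Function('w')(-5)), Function('b')(11, -5)) = Mul(Add(-72, Mul(Pow(2, Rational(1, 2)), Pow(-5, Rational(1, 2)))), Add(-5, Mul(4, 11))) = Mul(Add(-72, Mul(Pow(2, Rational(1, 2)), Mul(I, Pow(5, Rational(1, 2))))), Add(-5, 44)) = Mul(Add(-72, Mul(I, Pow(10, Rational(1, 2)))), 39) = Add(-2808, Mul(39, I, Pow(10, Rational(1, 2))))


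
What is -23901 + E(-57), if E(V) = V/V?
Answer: -23900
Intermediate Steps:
E(V) = 1
-23901 + E(-57) = -23901 + 1 = -23900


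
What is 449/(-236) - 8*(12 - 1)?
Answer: -21217/236 ≈ -89.903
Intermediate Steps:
449/(-236) - 8*(12 - 1) = 449*(-1/236) - 8*11 = -449/236 - 88 = -21217/236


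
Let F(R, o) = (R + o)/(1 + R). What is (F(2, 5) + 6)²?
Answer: 625/9 ≈ 69.444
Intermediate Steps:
F(R, o) = (R + o)/(1 + R)
(F(2, 5) + 6)² = ((2 + 5)/(1 + 2) + 6)² = (7/3 + 6)² = (25/3)² = 625/9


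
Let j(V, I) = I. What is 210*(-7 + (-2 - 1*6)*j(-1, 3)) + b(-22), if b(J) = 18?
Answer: -6492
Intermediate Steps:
210*(-7 + (-2 - 1*6)*j(-1, 3)) + b(-22) = 210*(-7 + (-2 - 1*6)*3) + 18 = 210*(-7 + (-2 - 6)*3) + 18 = 210*(-7 - 8*3) + 18 = 210*(-7 - 24) + 18 = 210*(-31) + 18 = -6510 + 18 = -6492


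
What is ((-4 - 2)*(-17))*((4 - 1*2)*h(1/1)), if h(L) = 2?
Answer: 408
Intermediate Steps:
((-4 - 2)*(-17))*((4 - 1*2)*h(1/1)) = ((-4 - 2)*(-17))*((4 - 1*2)*2) = (-6*(-17))*((4 - 2)*2) = 102*(2*2) = 102*4 = 408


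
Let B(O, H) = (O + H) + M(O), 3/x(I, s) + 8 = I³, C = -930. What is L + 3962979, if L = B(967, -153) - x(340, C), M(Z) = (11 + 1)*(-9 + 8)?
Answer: 155792416713749/39303992 ≈ 3.9638e+6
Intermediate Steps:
M(Z) = -12 (M(Z) = 12*(-1) = -12)
x(I, s) = 3/(-8 + I³)
B(O, H) = -12 + H + O (B(O, H) = (O + H) - 12 = (H + O) - 12 = -12 + H + O)
L = 31521801581/39303992 (L = (-12 - 153 + 967) - 3/(-8 + 340³) = 802 - 3/(-8 + 39304000) = 802 - 3/39303992 = 31521801581/39303992 ≈ 802.00)
L + 3962979 = 31521801581/39303992 + 3962979 = 155792416713749/39303992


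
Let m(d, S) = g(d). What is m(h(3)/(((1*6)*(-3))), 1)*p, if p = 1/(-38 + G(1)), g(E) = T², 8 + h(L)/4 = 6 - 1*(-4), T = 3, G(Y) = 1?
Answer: -9/37 ≈ -0.24324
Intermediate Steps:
h(L) = 8 (h(L) = -32 + 4*(6 - 1*(-4)) = -32 + 4*(6 + 4) = -32 + 4*10 = -32 + 40 = 8)
g(E) = 9 (g(E) = 3² = 9)
p = -1/37 (p = 1/(-38 + 1) = 1/(-37) = -1/37 ≈ -0.027027)
m(d, S) = 9
m(h(3)/(((1*6)*(-3))), 1)*p = 9*(-1/37) = -9/37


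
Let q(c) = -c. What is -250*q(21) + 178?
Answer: 5428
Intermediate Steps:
-250*q(21) + 178 = -(-250)*21 + 178 = -250*(-21) + 178 = 5250 + 178 = 5428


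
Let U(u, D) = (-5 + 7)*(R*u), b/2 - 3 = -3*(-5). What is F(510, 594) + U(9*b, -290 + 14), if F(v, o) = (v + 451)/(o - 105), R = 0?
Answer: 961/489 ≈ 1.9652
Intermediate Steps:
b = 36 (b = 6 + 2*(-3*(-5)) = 6 + 2*15 = 6 + 30 = 36)
F(v, o) = (451 + v)/(-105 + o)
U(u, D) = 0 (U(u, D) = (-5 + 7)*(0*u) = 2*0 = 0)
F(510, 594) + U(9*b, -290 + 14) = (451 + 510)/(-105 + 594) + 0 = 961/489 + 0 = 961/489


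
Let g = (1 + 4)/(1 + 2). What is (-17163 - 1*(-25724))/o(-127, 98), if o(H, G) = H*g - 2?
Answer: -25683/641 ≈ -40.067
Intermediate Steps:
g = 5/3 ≈ 1.6667
o(H, G) = -2 + 5*H/3 (o(H, G) = H*(5/3) - 2 = 5*H/3 - 2 = -2 + 5*H/3)
(-17163 - 1*(-25724))/o(-127, 98) = (-17163 - 1*(-25724))/(-2 + (5/3)*(-127)) = (-17163 + 25724)/(-2 - 635/3) = 8561/(-641/3) = 8561*(-3/641) = -25683/641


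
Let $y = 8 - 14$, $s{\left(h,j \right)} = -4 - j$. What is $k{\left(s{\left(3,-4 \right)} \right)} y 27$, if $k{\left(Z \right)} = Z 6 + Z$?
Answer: $0$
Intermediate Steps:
$k{\left(Z \right)} = 7 Z$ ($k{\left(Z \right)} = 6 Z + Z = 7 Z$)
$y = -6$
$k{\left(s{\left(3,-4 \right)} \right)} y 27 = 7 \left(-4 - -4\right) \left(-6\right) 27 = 7 \left(-4 + 4\right) \left(-6\right) 27 = 7 \cdot 0 \left(-6\right) 27 = 0 \left(-6\right) 27 = 0 \cdot 27 = 0$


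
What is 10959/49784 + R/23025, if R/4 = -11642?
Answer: -2066010337/1146276600 ≈ -1.8024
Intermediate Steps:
R = -46568 (R = 4*(-11642) = -46568)
10959/49784 + R/23025 = 10959/49784 - 46568/23025 = -2066010337/1146276600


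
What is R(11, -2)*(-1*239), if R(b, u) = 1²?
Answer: -239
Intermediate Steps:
R(b, u) = 1
R(11, -2)*(-1*239) = 1*(-1*239) = 1*(-239) = -239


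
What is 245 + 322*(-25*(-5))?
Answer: 40495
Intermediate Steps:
245 + 322*(-25*(-5)) = 245 + 322*125 = 245 + 40250 = 40495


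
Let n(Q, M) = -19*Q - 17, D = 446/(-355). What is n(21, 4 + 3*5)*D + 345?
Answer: 308011/355 ≈ 867.64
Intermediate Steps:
D = -446/355 (D = 446*(-1/355) = -446/355 ≈ -1.2563)
n(Q, M) = -17 - 19*Q
n(21, 4 + 3*5)*D + 345 = (-17 - 19*21)*(-446/355) + 345 = (-17 - 399)*(-446/355) + 345 = -416*(-446/355) + 345 = 185536/355 + 345 = 308011/355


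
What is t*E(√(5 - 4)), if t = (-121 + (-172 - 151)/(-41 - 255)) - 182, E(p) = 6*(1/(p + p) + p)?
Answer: -804285/296 ≈ -2717.2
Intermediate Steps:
E(p) = 3/p + 6*p (E(p) = 6*(1/(2*p) + p) = 6*(p + 1/(2*p)) = 3/p + 6*p)
t = -89365/296 (t = (-121 - 323/(-296)) - 182 = (-121 - 323*(-1/296)) - 182 = (-121 + 323/296) - 182 = -35493/296 - 182 = -89365/296 ≈ -301.91)
t*E(√(5 - 4)) = -89365*(3/(√(5 - 4)) + 6*√(5 - 4))/296 = -89365*(3/(√1) + 6*√1)/296 = -89365*(3/1 + 6*1)/296 = -89365*(3*1 + 6)/296 = -89365*(3 + 6)/296 = -89365/296*9 = -804285/296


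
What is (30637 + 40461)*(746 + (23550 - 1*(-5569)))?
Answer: 2123341770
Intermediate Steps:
(30637 + 40461)*(746 + (23550 - 1*(-5569))) = 71098*(746 + (23550 + 5569)) = 71098*(746 + 29119) = 71098*29865 = 2123341770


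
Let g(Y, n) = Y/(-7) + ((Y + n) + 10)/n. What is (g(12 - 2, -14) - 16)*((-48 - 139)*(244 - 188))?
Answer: 187000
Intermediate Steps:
g(Y, n) = -Y/7 + (10 + Y + n)/n (g(Y, n) = Y*(-1/7) + (10 + Y + n)/n = -Y/7 + (10 + Y + n)/n)
(g(12 - 2, -14) - 16)*((-48 - 139)*(244 - 188)) = ((10 + (12 - 2) - 1/7*(-14)*(-7 + (12 - 2)))/(-14) - 16)*((-48 - 139)*(244 - 188)) = (-(10 + 10 - 1/7*(-14)*(-7 + 10))/14 - 16)*(-187*56) = (-(10 + 10 - 1/7*(-14)*3)/14 - 16)*(-10472) = (-(10 + 10 + 6)/14 - 16)*(-10472) = (-1/14*26 - 16)*(-10472) = (-13/7 - 16)*(-10472) = -125/7*(-10472) = 187000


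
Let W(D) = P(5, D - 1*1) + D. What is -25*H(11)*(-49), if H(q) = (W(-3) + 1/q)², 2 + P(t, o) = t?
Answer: 1225/121 ≈ 10.124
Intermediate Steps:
P(t, o) = -2 + t
W(D) = 3 + D (W(D) = (-2 + 5) + D = 3 + D)
H(q) = q⁻² (H(q) = ((3 - 3) + 1/q)² = (0 + 1/q)² = (1/q)² = q⁻²)
-25*H(11)*(-49) = -25/11²*(-49) = -25*1/121*(-49) = -25/121*(-49) = 1225/121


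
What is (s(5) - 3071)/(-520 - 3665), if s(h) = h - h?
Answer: 3071/4185 ≈ 0.73381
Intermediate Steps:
s(h) = 0
(s(5) - 3071)/(-520 - 3665) = (0 - 3071)/(-520 - 3665) = -3071/(-4185) = -3071*(-1/4185) = 3071/4185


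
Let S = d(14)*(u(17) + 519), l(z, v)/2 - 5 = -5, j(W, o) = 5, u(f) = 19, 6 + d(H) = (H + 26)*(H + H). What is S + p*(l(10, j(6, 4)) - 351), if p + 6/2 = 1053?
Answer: 230782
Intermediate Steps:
d(H) = -6 + 2*H*(26 + H) (d(H) = -6 + (H + 26)*(H + H) = -6 + (26 + H)*(2*H) = -6 + 2*H*(26 + H))
p = 1050 (p = -3 + 1053 = 1050)
l(z, v) = 0 (l(z, v) = 10 + 2*(-5) = 10 - 10 = 0)
S = 599332 (S = (-6 + 2*14² + 52*14)*(19 + 519) = (-6 + 2*196 + 728)*538 = (-6 + 392 + 728)*538 = 1114*538 = 599332)
S + p*(l(10, j(6, 4)) - 351) = 599332 + 1050*(0 - 351) = 599332 + 1050*(-351) = 599332 - 368550 = 230782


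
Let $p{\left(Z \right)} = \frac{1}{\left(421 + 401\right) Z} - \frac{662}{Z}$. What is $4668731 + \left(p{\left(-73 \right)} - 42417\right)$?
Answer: $\frac{277607142047}{60006} \approx 4.6263 \cdot 10^{6}$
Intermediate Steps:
$p{\left(Z \right)} = - \frac{544163}{822 Z}$ ($p{\left(Z \right)} = \frac{1}{822 Z} - \frac{662}{Z} = - \frac{544163}{822 Z}$)
$4668731 + \left(p{\left(-73 \right)} - 42417\right) = 4668731 - \left(42417 + \frac{544163}{822 \left(-73\right)}\right) = 4668731 - \frac{2544730339}{60006} = \frac{277607142047}{60006}$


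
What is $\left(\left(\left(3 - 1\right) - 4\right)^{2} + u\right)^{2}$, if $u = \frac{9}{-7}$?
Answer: $\frac{361}{49} \approx 7.3673$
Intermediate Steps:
$u = - \frac{9}{7}$ ($u = 9 \left(- \frac{1}{7}\right) = - \frac{9}{7} \approx -1.2857$)
$\left(\left(\left(3 - 1\right) - 4\right)^{2} + u\right)^{2} = \left(\left(\left(3 - 1\right) - 4\right)^{2} - \frac{9}{7}\right)^{2} = \left(\left(2 - 4\right)^{2} - \frac{9}{7}\right)^{2} = \left(\left(-2\right)^{2} - \frac{9}{7}\right)^{2} = \left(4 - \frac{9}{7}\right)^{2} = \left(\frac{19}{7}\right)^{2} = \frac{361}{49}$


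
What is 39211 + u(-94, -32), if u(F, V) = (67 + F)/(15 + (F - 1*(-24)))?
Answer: 2156632/55 ≈ 39212.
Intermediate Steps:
u(F, V) = (67 + F)/(39 + F) (u(F, V) = (67 + F)/(15 + (F + 24)) = (67 + F)/(15 + (24 + F)) = (67 + F)/(39 + F))
39211 + u(-94, -32) = 39211 + (67 - 94)/(39 - 94) = 39211 - 27/(-55) = 39211 - 1/55*(-27) = 39211 + 27/55 = 2156632/55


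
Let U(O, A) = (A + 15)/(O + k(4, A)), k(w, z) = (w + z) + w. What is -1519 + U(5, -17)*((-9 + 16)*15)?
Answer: -2933/2 ≈ -1466.5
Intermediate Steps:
k(w, z) = z + 2*w
U(O, A) = (15 + A)/(8 + A + O) (U(O, A) = (A + 15)/(O + (A + 2*4)) = (15 + A)/(O + (A + 8)) = (15 + A)/(O + (8 + A)) = (15 + A)/(8 + A + O))
-1519 + U(5, -17)*((-9 + 16)*15) = -1519 + ((15 - 17)/(8 - 17 + 5))*((-9 + 16)*15) = -1519 + (-2/(-4))*(7*15) = -1519 - 1/4*(-2)*105 = -1519 + (1/2)*105 = -1519 + 105/2 = -2933/2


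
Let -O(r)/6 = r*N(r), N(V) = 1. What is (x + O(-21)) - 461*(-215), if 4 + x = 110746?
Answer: 209983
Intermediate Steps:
x = 110742 (x = -4 + 110746 = 110742)
O(r) = -6*r
(x + O(-21)) - 461*(-215) = (110742 - 6*(-21)) - 461*(-215) = (110742 + 126) + 99115 = 110868 + 99115 = 209983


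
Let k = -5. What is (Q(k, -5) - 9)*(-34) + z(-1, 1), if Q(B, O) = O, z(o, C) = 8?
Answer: 484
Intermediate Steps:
(Q(k, -5) - 9)*(-34) + z(-1, 1) = (-5 - 9)*(-34) + 8 = -14*(-34) + 8 = 476 + 8 = 484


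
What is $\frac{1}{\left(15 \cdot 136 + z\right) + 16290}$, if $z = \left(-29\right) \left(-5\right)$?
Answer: $\frac{1}{18475} \approx 5.4127 \cdot 10^{-5}$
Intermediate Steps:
$z = 145$
$\frac{1}{\left(15 \cdot 136 + z\right) + 16290} = \frac{1}{\left(15 \cdot 136 + 145\right) + 16290} = \frac{1}{\left(2040 + 145\right) + 16290} = \frac{1}{2185 + 16290} = \frac{1}{18475}$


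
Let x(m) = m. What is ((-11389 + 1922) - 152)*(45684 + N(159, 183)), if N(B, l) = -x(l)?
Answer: -437674119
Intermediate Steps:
N(B, l) = -l
((-11389 + 1922) - 152)*(45684 + N(159, 183)) = ((-11389 + 1922) - 152)*(45684 - 1*183) = (-9467 - 152)*(45684 - 183) = -9619*45501 = -437674119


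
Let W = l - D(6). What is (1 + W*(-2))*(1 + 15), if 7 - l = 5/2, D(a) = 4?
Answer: 0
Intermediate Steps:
l = 9/2 (l = 7 - 5/2 = 9/2 ≈ 4.5000)
W = ½ (W = 9/2 - 1*4 = 9/2 - 4 = ½ ≈ 0.50000)
(1 + W*(-2))*(1 + 15) = (1 + (½)*(-2))*(1 + 15) = (1 - 1)*16 = 0*16 = 0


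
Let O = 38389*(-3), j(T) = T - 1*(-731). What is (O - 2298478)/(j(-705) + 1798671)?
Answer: -2413645/1798697 ≈ -1.3419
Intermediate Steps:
j(T) = 731 + T (j(T) = T + 731 = 731 + T)
O = -115167
(O - 2298478)/(j(-705) + 1798671) = (-115167 - 2298478)/((731 - 705) + 1798671) = -2413645/(26 + 1798671) = -2413645/1798697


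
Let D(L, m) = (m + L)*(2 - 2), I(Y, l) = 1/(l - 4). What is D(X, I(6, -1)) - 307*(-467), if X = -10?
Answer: 143369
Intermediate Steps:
I(Y, l) = 1/(-4 + l)
D(L, m) = 0 (D(L, m) = (L + m)*0 = 0)
D(X, I(6, -1)) - 307*(-467) = 0 - 307*(-467) = 0 + 143369 = 143369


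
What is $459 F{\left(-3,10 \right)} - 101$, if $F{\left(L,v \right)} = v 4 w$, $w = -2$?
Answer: $-36821$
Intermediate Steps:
$F{\left(L,v \right)} = - 8 v$ ($F{\left(L,v \right)} = v 4 \left(-2\right) = 4 v \left(-2\right) = - 8 v$)
$459 F{\left(-3,10 \right)} - 101 = 459 \left(\left(-8\right) 10\right) - 101 = 459 \left(-80\right) - 101 = -36720 - 101 = -36821$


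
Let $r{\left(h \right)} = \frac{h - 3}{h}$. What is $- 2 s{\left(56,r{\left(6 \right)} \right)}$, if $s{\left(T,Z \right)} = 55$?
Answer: $-110$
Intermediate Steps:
$r{\left(h \right)} = \frac{-3 + h}{h}$ ($r{\left(h \right)} = \frac{h - 3}{h} = \frac{-3 + h}{h}$)
$- 2 s{\left(56,r{\left(6 \right)} \right)} = \left(-2\right) 55 = -110$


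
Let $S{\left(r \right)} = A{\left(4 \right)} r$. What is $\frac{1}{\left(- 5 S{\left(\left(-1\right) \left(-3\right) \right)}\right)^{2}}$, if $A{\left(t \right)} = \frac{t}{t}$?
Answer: $\frac{1}{225} \approx 0.0044444$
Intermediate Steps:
$A{\left(t \right)} = 1$
$S{\left(r \right)} = r$ ($S{\left(r \right)} = 1 r = r$)
$\frac{1}{\left(- 5 S{\left(\left(-1\right) \left(-3\right) \right)}\right)^{2}} = \frac{1}{\left(- 5 \left(\left(-1\right) \left(-3\right)\right)\right)^{2}} = \frac{1}{\left(\left(-5\right) 3\right)^{2}} = \frac{1}{\left(-15\right)^{2}} = \frac{1}{225}$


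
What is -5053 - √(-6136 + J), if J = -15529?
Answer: -5053 - I*√21665 ≈ -5053.0 - 147.19*I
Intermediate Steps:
-5053 - √(-6136 + J) = -5053 - √(-6136 - 15529) = -5053 - √(-21665) = -5053 - I*√21665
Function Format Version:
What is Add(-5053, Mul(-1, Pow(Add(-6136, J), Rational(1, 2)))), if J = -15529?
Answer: Add(-5053, Mul(-1, I, Pow(21665, Rational(1, 2)))) ≈ Add(-5053.0, Mul(-147.19, I))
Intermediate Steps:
Add(-5053, Mul(-1, Pow(Add(-6136, J), Rational(1, 2)))) = Add(-5053, Mul(-1, Pow(Add(-6136, -15529), Rational(1, 2)))) = Add(-5053, Mul(-1, Pow(-21665, Rational(1, 2)))) = Add(-5053, Mul(-1, Mul(I, Pow(21665, Rational(1, 2))))) = Add(-5053, Mul(-1, I, Pow(21665, Rational(1, 2))))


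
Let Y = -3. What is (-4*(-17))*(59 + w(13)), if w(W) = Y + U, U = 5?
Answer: 4148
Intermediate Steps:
w(W) = 2 (w(W) = -3 + 5 = 2)
(-4*(-17))*(59 + w(13)) = (-4*(-17))*(59 + 2) = 68*61 = 4148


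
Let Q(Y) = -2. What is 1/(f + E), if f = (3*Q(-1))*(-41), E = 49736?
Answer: 1/49982 ≈ 2.0007e-5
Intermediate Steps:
f = 246 (f = (3*(-2))*(-41) = -6*(-41) = 246)
1/(f + E) = 1/(246 + 49736) = 1/49982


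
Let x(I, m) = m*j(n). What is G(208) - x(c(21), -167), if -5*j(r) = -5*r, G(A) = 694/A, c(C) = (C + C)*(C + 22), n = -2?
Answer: -34389/104 ≈ -330.66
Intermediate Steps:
c(C) = 2*C*(22 + C) (c(C) = (2*C)*(22 + C) = 2*C*(22 + C))
j(r) = r (j(r) = -(-1)*r = r)
x(I, m) = -2*m (x(I, m) = m*(-2) = -2*m)
G(208) - x(c(21), -167) = 694/208 - (-2)*(-167) = 694*(1/208) - 1*334 = 347/104 - 334 = -34389/104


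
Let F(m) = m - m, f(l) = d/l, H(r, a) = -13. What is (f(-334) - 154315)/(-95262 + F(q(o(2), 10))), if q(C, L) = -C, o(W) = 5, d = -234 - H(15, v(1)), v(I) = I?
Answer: 51540989/31817508 ≈ 1.6199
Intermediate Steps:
d = -221 (d = -234 - 1*(-13) = -234 + 13 = -221)
f(l) = -221/l
F(m) = 0
(f(-334) - 154315)/(-95262 + F(q(o(2), 10))) = (-221/(-334) - 154315)/(-95262 + 0) = (-221*(-1/334) - 154315)/(-95262) = (221/334 - 154315)*(-1/95262) = -51540989/334*(-1/95262) = 51540989/31817508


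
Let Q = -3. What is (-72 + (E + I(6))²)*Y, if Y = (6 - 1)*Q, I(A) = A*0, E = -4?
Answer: 840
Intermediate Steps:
I(A) = 0
Y = -15 (Y = (6 - 1)*(-3) = 5*(-3) = -15)
(-72 + (E + I(6))²)*Y = (-72 + (-4 + 0)²)*(-15) = (-72 + (-4)²)*(-15) = (-72 + 16)*(-15) = -56*(-15) = 840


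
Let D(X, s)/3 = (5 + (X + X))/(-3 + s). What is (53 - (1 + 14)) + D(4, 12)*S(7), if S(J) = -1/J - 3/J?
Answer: 746/21 ≈ 35.524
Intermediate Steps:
D(X, s) = 3*(5 + 2*X)/(-3 + s) (D(X, s) = 3*((5 + (X + X))/(-3 + s)) = 3*((5 + 2*X)/(-3 + s)) = 3*(5 + 2*X)/(-3 + s))
S(J) = -4/J
(53 - (1 + 14)) + D(4, 12)*S(7) = (53 - (1 + 14)) + (3*(5 + 2*4)/(-3 + 12))*(-4/7) = (53 - 1*15) + (3*(5 + 8)/9)*(-4*⅐) = (53 - 15) + (3*(⅑)*13)*(-4/7) = 38 + (13/3)*(-4/7) = 38 - 52/21 = 746/21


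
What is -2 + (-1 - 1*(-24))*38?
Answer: 872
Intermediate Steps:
-2 + (-1 - 1*(-24))*38 = -2 + (-1 + 24)*38 = -2 + 23*38 = -2 + 874 = 872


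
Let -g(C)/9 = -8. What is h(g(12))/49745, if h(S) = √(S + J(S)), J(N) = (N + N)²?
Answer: 102*√2/49745 ≈ 0.0028998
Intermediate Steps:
J(N) = 4*N² (J(N) = (2*N)² = 4*N²)
g(C) = 72 (g(C) = -9*(-8) = 72)
h(S) = √(S + 4*S²)
h(g(12))/49745 = √(72*(1 + 4*72))/49745 = √(72*(1 + 288))*(1/49745) = √(72*289)*(1/49745) = √20808*(1/49745) = (102*√2)*(1/49745) = 102*√2/49745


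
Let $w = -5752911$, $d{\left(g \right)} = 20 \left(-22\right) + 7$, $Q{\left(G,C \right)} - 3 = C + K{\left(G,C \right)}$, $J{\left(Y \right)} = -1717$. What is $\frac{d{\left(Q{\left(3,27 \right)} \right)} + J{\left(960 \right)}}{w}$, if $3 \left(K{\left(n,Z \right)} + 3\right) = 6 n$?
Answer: $\frac{2150}{5752911} \approx 0.00037372$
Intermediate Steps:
$K{\left(n,Z \right)} = -3 + 2 n$ ($K{\left(n,Z \right)} = -3 + \frac{6 n}{3} = -3 + 2 n$)
$Q{\left(G,C \right)} = C + 2 G$ ($Q{\left(G,C \right)} = 3 + \left(C + \left(-3 + 2 G\right)\right) = 3 + \left(-3 + C + 2 G\right) = C + 2 G$)
$d{\left(g \right)} = -433$ ($d{\left(g \right)} = -440 + 7 = -433$)
$\frac{d{\left(Q{\left(3,27 \right)} \right)} + J{\left(960 \right)}}{w} = \frac{-433 - 1717}{-5752911} = \left(-2150\right) \left(- \frac{1}{5752911}\right) = \frac{2150}{5752911}$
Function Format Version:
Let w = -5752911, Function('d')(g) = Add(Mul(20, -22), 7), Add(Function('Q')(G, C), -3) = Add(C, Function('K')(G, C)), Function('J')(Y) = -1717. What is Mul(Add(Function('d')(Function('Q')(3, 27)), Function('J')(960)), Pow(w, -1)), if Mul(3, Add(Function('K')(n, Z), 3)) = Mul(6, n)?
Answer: Rational(2150, 5752911) ≈ 0.00037372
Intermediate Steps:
Function('K')(n, Z) = Add(-3, Mul(2, n)) (Function('K')(n, Z) = Add(-3, Mul(Rational(1, 3), Mul(6, n))) = Add(-3, Mul(2, n)))
Function('Q')(G, C) = Add(C, Mul(2, G)) (Function('Q')(G, C) = Add(3, Add(C, Add(-3, Mul(2, G)))) = Add(3, Add(-3, C, Mul(2, G))) = Add(C, Mul(2, G)))
Function('d')(g) = -433 (Function('d')(g) = Add(-440, 7) = -433)
Mul(Add(Function('d')(Function('Q')(3, 27)), Function('J')(960)), Pow(w, -1)) = Mul(Add(-433, -1717), Pow(-5752911, -1)) = Mul(-2150, Rational(-1, 5752911)) = Rational(2150, 5752911)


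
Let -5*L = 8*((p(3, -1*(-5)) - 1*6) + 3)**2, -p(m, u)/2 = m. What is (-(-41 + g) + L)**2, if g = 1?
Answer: 200704/25 ≈ 8028.2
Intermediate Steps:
p(m, u) = -2*m
L = -648/5 (L = -8*((-2*3 - 1*6) + 3)**2/5 = -8*((-6 - 6) + 3)**2/5 = -8*(-12 + 3)**2/5 = -8*(-9)**2/5 = -8*81/5 = -1/5*648 = -648/5 ≈ -129.60)
(-(-41 + g) + L)**2 = (-(-41 + 1) - 648/5)**2 = (-1*(-40) - 648/5)**2 = (40 - 648/5)**2 = (-448/5)**2 = 200704/25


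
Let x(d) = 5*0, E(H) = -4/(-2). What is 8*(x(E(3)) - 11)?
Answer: -88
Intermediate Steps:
E(H) = 2 (E(H) = -4*(-1/2) = 2)
x(d) = 0
8*(x(E(3)) - 11) = 8*(0 - 11) = 8*(-11) = -88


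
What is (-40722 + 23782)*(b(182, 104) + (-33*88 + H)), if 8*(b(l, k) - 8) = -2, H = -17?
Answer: 49350455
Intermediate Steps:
b(l, k) = 31/4 (b(l, k) = 8 + (1/8)*(-2) = 8 - 1/4 = 31/4)
(-40722 + 23782)*(b(182, 104) + (-33*88 + H)) = (-40722 + 23782)*(31/4 + (-33*88 - 17)) = -16940*(31/4 + (-2904 - 17)) = -16940*(31/4 - 2921) = -16940*(-11653/4) = 49350455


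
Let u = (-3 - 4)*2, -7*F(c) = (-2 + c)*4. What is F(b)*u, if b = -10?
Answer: -96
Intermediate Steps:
F(c) = 8/7 - 4*c/7 (F(c) = -(-2 + c)*4/7 = -(-8 + 4*c)/7 = 8/7 - 4*c/7)
u = -14 (u = -7*2 = -14)
F(b)*u = (8/7 - 4/7*(-10))*(-14) = (8/7 + 40/7)*(-14) = (48/7)*(-14) = -96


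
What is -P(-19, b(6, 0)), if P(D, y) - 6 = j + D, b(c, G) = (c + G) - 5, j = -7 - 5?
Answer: 25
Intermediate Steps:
j = -12
b(c, G) = -5 + G + c (b(c, G) = (G + c) - 5 = -5 + G + c)
P(D, y) = -6 + D (P(D, y) = 6 + (-12 + D) = -6 + D)
-P(-19, b(6, 0)) = -(-6 - 19) = -1*(-25) = 25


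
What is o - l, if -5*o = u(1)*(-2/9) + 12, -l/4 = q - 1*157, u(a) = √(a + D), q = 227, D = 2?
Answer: 1388/5 + 2*√3/45 ≈ 277.68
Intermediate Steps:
u(a) = √(2 + a) (u(a) = √(a + 2) = √(2 + a))
l = -280 (l = -4*(227 - 1*157) = -4*(227 - 157) = -4*70 = -280)
o = -12/5 + 2*√3/45 (o = -(√(2 + 1)*(-2/9) + 12)/5 = -(√3*(-2*⅑) + 12)/5 = -(√3*(-2/9) + 12)/5 = -(-2*√3/9 + 12)/5 = -(12 - 2*√3/9)/5 = -12/5 + 2*√3/45 ≈ -2.3230)
o - l = (-12/5 + 2*√3/45) - 1*(-280) = (-12/5 + 2*√3/45) + 280 = 1388/5 + 2*√3/45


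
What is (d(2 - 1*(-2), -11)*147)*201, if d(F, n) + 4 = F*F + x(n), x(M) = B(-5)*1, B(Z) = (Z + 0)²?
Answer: 1093239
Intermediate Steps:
B(Z) = Z²
x(M) = 25 (x(M) = (-5)²*1 = 25*1 = 25)
d(F, n) = 21 + F² (d(F, n) = -4 + (F*F + 25) = -4 + (F² + 25) = -4 + (25 + F²) = 21 + F²)
(d(2 - 1*(-2), -11)*147)*201 = ((21 + (2 - 1*(-2))²)*147)*201 = ((21 + (2 + 2)²)*147)*201 = ((21 + 4²)*147)*201 = ((21 + 16)*147)*201 = (37*147)*201 = 5439*201 = 1093239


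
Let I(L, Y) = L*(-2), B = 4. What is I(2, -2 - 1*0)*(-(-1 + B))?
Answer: 12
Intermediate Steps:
I(L, Y) = -2*L
I(2, -2 - 1*0)*(-(-1 + B)) = (-2*2)*(-(-1 + 4)) = -(-4)*3 = -4*(-3) = 12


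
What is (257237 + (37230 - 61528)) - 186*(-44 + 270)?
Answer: 190903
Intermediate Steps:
(257237 + (37230 - 61528)) - 186*(-44 + 270) = (257237 - 24298) - 186*226 = 232939 - 42036 = 190903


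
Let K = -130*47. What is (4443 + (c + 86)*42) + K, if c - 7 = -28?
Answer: 1063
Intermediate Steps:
c = -21 (c = 7 - 28 = -21)
K = -6110
(4443 + (c + 86)*42) + K = (4443 + (-21 + 86)*42) - 6110 = (4443 + 65*42) - 6110 = (4443 + 2730) - 6110 = 7173 - 6110 = 1063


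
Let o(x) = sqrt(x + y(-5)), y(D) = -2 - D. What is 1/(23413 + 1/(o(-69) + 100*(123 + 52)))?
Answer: 7170232812758/167876661254830555 + I*sqrt(66)/167876661254830555 ≈ 4.2711e-5 + 4.8393e-17*I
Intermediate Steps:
o(x) = sqrt(3 + x) (o(x) = sqrt(x + (-2 - 1*(-5))) = sqrt(x + (-2 + 5)) = sqrt(x + 3) = sqrt(3 + x))
1/(23413 + 1/(o(-69) + 100*(123 + 52))) = 1/(23413 + 1/(sqrt(3 - 69) + 100*(123 + 52))) = 1/(23413 + 1/(sqrt(-66) + 100*175)) = 1/(23413 + 1/(I*sqrt(66) + 17500)) = 1/(23413 + 1/(17500 + I*sqrt(66)))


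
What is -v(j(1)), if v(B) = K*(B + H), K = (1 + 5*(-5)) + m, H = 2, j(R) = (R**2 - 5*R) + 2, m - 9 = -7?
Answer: 0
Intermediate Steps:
m = 2 (m = 9 - 7 = 2)
j(R) = 2 + R**2 - 5*R
K = -22 (K = (1 + 5*(-5)) + 2 = (1 - 25) + 2 = -24 + 2 = -22)
v(B) = -44 - 22*B (v(B) = -22*(B + 2) = -22*(2 + B) = -44 - 22*B)
-v(j(1)) = -(-44 - 22*(2 + 1**2 - 5*1)) = -(-44 - 22*(2 + 1 - 5)) = -(-44 - 22*(-2)) = -(-44 + 44) = -1*0 = 0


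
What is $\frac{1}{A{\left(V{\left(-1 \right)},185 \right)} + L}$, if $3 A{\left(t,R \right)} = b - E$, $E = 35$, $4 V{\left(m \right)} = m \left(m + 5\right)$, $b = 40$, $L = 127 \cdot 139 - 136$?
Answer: $\frac{3}{52556} \approx 5.7082 \cdot 10^{-5}$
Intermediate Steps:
$L = 17517$ ($L = 17653 - 136 = 17517$)
$V{\left(m \right)} = \frac{m \left(5 + m\right)}{4}$ ($V{\left(m \right)} = \frac{m \left(m + 5\right)}{4} = \frac{m \left(5 + m\right)}{4}$)
$A{\left(t,R \right)} = \frac{5}{3}$ ($A{\left(t,R \right)} = \frac{40 - 35}{3} = \frac{1}{3} \cdot 5 = \frac{5}{3}$)
$\frac{1}{A{\left(V{\left(-1 \right)},185 \right)} + L} = \frac{1}{\frac{5}{3} + 17517} = \frac{1}{\frac{52556}{3}} = \frac{3}{52556}$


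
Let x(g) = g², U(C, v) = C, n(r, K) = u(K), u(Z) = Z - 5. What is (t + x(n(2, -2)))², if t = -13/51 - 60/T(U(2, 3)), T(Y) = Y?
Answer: 913936/2601 ≈ 351.38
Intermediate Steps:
u(Z) = -5 + Z
n(r, K) = -5 + K
t = -1543/51 (t = -13/51 - 60/2 = -13*1/51 - 60*½ = -13/51 - 30 = -1543/51 ≈ -30.255)
(t + x(n(2, -2)))² = (-1543/51 + (-5 - 2)²)² = (-1543/51 + (-7)²)² = (-1543/51 + 49)² = (956/51)² = 913936/2601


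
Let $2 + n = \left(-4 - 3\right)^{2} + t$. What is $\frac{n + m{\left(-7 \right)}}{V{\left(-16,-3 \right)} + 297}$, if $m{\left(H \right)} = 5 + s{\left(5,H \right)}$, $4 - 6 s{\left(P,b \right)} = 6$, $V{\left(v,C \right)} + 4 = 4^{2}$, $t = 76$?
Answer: $\frac{383}{927} \approx 0.41316$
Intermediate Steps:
$V{\left(v,C \right)} = 12$ ($V{\left(v,C \right)} = -4 + 4^{2} = -4 + 16 = 12$)
$s{\left(P,b \right)} = - \frac{1}{3}$ ($s{\left(P,b \right)} = \frac{2}{3} - 1 = - \frac{1}{3}$)
$n = 123$ ($n = -2 + \left(\left(-4 - 3\right)^{2} + 76\right) = -2 + \left(\left(-7\right)^{2} + 76\right) = -2 + \left(49 + 76\right) = -2 + 125 = 123$)
$m{\left(H \right)} = \frac{14}{3}$ ($m{\left(H \right)} = 5 - \frac{1}{3} = \frac{14}{3}$)
$\frac{n + m{\left(-7 \right)}}{V{\left(-16,-3 \right)} + 297} = \frac{123 + \frac{14}{3}}{12 + 297} = \frac{383}{3 \cdot 309} = \frac{383}{3} \cdot \frac{1}{309} = \frac{383}{927}$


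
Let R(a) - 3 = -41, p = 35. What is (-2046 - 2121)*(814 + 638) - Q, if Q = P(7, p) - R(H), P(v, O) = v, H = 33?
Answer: -6050529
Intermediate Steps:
R(a) = -38 (R(a) = 3 - 41 = -38)
Q = 45 (Q = 7 - 1*(-38) = 7 + 38 = 45)
(-2046 - 2121)*(814 + 638) - Q = (-2046 - 2121)*(814 + 638) - 1*45 = -4167*1452 - 45 = -6050484 - 45 = -6050529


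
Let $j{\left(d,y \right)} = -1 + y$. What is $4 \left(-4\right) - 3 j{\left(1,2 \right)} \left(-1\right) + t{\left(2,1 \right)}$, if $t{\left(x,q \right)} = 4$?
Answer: $-44$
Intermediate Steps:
$4 \left(-4\right) - 3 j{\left(1,2 \right)} \left(-1\right) + t{\left(2,1 \right)} = 4 \left(-4\right) - 3 \left(-1 + 2\right) \left(-1\right) + 4 = - 16 \left(-3\right) 1 \left(-1\right) + 4 = - 16 \left(\left(-3\right) \left(-1\right)\right) + 4 = \left(-16\right) 3 + 4 = -48 + 4 = -44$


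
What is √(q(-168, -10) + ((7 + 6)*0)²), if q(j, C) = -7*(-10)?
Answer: √70 ≈ 8.3666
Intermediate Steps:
q(j, C) = 70
√(q(-168, -10) + ((7 + 6)*0)²) = √(70 + ((7 + 6)*0)²) = √(70 + (13*0)²) = √(70 + 0²) = √(70 + 0) = √70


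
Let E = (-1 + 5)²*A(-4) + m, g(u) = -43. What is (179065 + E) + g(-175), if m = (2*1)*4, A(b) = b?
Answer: 178966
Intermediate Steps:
m = 8 (m = 2*4 = 8)
E = -56 (E = (-1 + 5)²*(-4) + 8 = 4²*(-4) + 8 = 16*(-4) + 8 = -64 + 8 = -56)
(179065 + E) + g(-175) = (179065 - 56) - 43 = 179009 - 43 = 178966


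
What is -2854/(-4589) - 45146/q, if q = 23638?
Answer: -69856071/54237391 ≈ -1.2880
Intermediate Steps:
-2854/(-4589) - 45146/q = -2854/(-4589) - 45146/23638 = -2854*(-1/4589) - 45146*1/23638 = 2854/4589 - 22573/11819 = -69856071/54237391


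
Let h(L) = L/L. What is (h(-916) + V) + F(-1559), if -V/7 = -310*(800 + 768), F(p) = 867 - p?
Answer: 3404987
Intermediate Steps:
V = 3402560 (V = -(-2170)*(800 + 768) = -(-2170)*1568 = -7*(-486080) = 3402560)
h(L) = 1
(h(-916) + V) + F(-1559) = (1 + 3402560) + (867 - 1*(-1559)) = 3402561 + (867 + 1559) = 3402561 + 2426 = 3404987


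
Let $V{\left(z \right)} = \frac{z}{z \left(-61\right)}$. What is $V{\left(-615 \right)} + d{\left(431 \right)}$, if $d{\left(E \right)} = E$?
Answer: $\frac{26290}{61} \approx 430.98$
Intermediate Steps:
$V{\left(z \right)} = - \frac{1}{61}$ ($V{\left(z \right)} = \frac{z}{\left(-61\right) z} = z \left(- \frac{1}{61 z}\right) = - \frac{1}{61}$)
$V{\left(-615 \right)} + d{\left(431 \right)} = - \frac{1}{61} + 431 = \frac{26290}{61}$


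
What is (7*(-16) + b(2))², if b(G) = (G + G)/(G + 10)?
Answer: 112225/9 ≈ 12469.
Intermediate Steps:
b(G) = 2*G/(10 + G) (b(G) = (2*G)/(10 + G) = 2*G/(10 + G))
(7*(-16) + b(2))² = (7*(-16) + 2*2/(10 + 2))² = (-112 + 2*2/12)² = (-112 + 2*2*(1/12))² = (-112 + ⅓)² = (-335/3)² = 112225/9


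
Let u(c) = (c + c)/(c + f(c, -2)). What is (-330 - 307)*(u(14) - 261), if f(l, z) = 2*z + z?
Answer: 328055/2 ≈ 1.6403e+5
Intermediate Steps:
f(l, z) = 3*z
u(c) = 2*c/(-6 + c) (u(c) = (c + c)/(c + 3*(-2)) = (2*c)/(c - 6) = (2*c)/(-6 + c) = 2*c/(-6 + c))
(-330 - 307)*(u(14) - 261) = (-330 - 307)*(2*14/(-6 + 14) - 261) = -637*(2*14/8 - 261) = -637*(2*14*(⅛) - 261) = -637*(7/2 - 261) = -637*(-515/2) = 328055/2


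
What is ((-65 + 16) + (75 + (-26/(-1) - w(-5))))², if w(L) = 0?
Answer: 2704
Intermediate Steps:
((-65 + 16) + (75 + (-26/(-1) - w(-5))))² = ((-65 + 16) + (75 + (-26/(-1) - 1*0)))² = (-49 + (75 + (-26*(-1) + 0)))² = (-49 + (75 + (26 + 0)))² = (-49 + (75 + 26))² = (-49 + 101)² = 52² = 2704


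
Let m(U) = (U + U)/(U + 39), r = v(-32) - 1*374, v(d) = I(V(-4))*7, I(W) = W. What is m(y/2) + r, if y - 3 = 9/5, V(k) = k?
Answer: -27730/69 ≈ -401.88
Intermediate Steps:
y = 24/5 (y = 3 + 9/5 = 24/5 ≈ 4.8000)
v(d) = -28 (v(d) = -4*7 = -28)
r = -402 (r = -28 - 1*374 = -28 - 374 = -402)
m(U) = 2*U/(39 + U) (m(U) = (2*U)/(39 + U) = 2*U/(39 + U))
m(y/2) + r = 2*((24/5)/2)/(39 + (24/5)/2) - 402 = 2*((24/5)*(1/2))/(39 + (24/5)*(1/2)) - 402 = 2*(12/5)/(39 + 12/5) - 402 = 2*(12/5)/(207/5) - 402 = 2*(12/5)*(5/207) - 402 = 8/69 - 402 = -27730/69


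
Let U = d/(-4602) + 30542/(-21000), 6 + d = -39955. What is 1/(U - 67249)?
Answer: -8053500/541531602607 ≈ -1.4872e-5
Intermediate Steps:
d = -39961 (d = -6 - 39955 = -39961)
U = 58218893/8053500 (U = -39961/(-4602) + 30542/(-21000) = -39961*(-1/4602) + 30542*(-1/21000) = 39961/4602 - 15271/10500 = 58218893/8053500 ≈ 7.2290)
1/(U - 67249) = 1/(58218893/8053500 - 67249) = 1/(-541531602607/8053500) = -8053500/541531602607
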